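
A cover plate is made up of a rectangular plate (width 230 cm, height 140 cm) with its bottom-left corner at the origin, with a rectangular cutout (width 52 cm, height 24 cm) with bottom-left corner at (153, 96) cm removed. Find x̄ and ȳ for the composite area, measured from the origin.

plate: A = 230 × 140 = 32200.00, centroid at (115.00, 70.00).
hole: A = −(52 × 24) = -1248.00, centroid at (179.00, 108.00).
ΣA = 30952.00 cm², ΣAx̄ = 3479608.00 cm³, ΣAȳ = 2119216.00 cm³.
x̄ = 3479608.00/30952.00 = 112.42 cm; ȳ = 2119216.00/30952.00 = 68.47 cm.

x̄ = 112.42 cm, ȳ = 68.47 cm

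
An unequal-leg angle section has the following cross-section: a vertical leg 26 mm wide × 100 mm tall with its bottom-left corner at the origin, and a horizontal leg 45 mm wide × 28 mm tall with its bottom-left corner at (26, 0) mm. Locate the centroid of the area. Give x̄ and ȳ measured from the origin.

vertical leg: A = 26 × 100 = 2600.00, centroid at (13.00, 50.00).
horizontal leg: A = 45 × 28 = 1260.00, centroid at (48.50, 14.00).
ΣA = 3860.00 mm², ΣAx̄ = 94910.00 mm³, ΣAȳ = 147640.00 mm³.
x̄ = 94910.00/3860.00 = 24.59 mm; ȳ = 147640.00/3860.00 = 38.25 mm.

x̄ = 24.59 mm, ȳ = 38.25 mm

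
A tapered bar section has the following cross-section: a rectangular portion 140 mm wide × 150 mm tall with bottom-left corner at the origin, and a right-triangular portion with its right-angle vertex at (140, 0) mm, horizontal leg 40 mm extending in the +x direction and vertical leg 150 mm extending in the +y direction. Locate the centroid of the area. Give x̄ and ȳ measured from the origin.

x̄ = 80.42 mm, ȳ = 71.88 mm

rectangular portion: A = 140 × 150 = 21000.00, centroid at (70.00, 75.00).
triangular portion: A = ½·40·150 = 3000.00, centroid at (153.33, 50.00).
ΣA = 24000.00 mm²
ΣAx̄ = (21000.00)(70.00) + (3000.00)(153.33) = 1930000.00 mm³
ΣAȳ = (21000.00)(75.00) + (3000.00)(50.00) = 1725000.00 mm³
x̄ = 1930000.00 / 24000.00 = 80.42 mm
ȳ = 1725000.00 / 24000.00 = 71.88 mm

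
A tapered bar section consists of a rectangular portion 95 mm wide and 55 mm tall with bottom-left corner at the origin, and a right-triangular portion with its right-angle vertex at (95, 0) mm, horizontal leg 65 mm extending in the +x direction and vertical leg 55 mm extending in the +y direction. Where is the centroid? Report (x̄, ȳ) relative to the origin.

x̄ = 65.13 mm, ȳ = 25.16 mm

Part | A | x̄ᵢ | ȳᵢ | A·x̄ᵢ | A·ȳᵢ
rectangular portion | 5225.00 | 47.50 | 27.50 | 248187.50 | 143687.50
triangular portion | 1787.50 | 116.67 | 18.33 | 208541.67 | 32770.83
Σ | 7012.50 |  |  | 456729.17 | 176458.33
x̄ = 456729.17 / 7012.50 = 65.13 mm
ȳ = 176458.33 / 7012.50 = 25.16 mm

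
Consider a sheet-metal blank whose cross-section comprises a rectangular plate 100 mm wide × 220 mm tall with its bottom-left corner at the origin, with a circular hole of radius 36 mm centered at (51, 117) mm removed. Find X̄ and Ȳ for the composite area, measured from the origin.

X̄ = 49.77 mm, Ȳ = 108.41 mm

plate: A = 100 × 220 = 22000.00, centroid at (50.00, 110.00).
hole: A = −π·36² = -4071.50, centroid at (51.00, 117.00).
ΣA = 17928.50 mm², ΣAX̄ = 892353.29 mm³, ΣAȲ = 1943634.02 mm³.
X̄ = 892353.29/17928.50 = 49.77 mm; Ȳ = 1943634.02/17928.50 = 108.41 mm.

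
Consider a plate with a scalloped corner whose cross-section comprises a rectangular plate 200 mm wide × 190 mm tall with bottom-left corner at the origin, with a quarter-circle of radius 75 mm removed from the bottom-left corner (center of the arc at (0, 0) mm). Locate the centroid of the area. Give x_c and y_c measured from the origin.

x_c = 108.97 mm, y_c = 103.31 mm

plate: A = 200 × 190 = 38000.00, centroid at (100.00, 95.00).
removed quarter-circle: A = −¼π·75² = -4417.86, centroid at (31.83, 31.83).
ΣA = 33582.14 mm², ΣAx_c = 3659375.00 mm³, ΣAy_c = 3469375.00 mm³.
x_c = 3659375.00/33582.14 = 108.97 mm; y_c = 3469375.00/33582.14 = 103.31 mm.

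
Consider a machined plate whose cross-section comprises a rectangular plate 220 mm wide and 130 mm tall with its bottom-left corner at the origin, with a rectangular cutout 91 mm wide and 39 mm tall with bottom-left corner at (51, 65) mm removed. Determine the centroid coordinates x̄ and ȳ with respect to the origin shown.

x̄ = 111.91 mm, ȳ = 62.24 mm

plate: A = 220 × 130 = 28600.00, centroid at (110.00, 65.00).
hole: A = −(91 × 39) = -3549.00, centroid at (96.50, 84.50).
ΣA = 25051.00 mm²
ΣAx̄ = (28600.00)(110.00) + (-3549.00)(96.50) = 2803521.50 mm³
ΣAȳ = (28600.00)(65.00) + (-3549.00)(84.50) = 1559109.50 mm³
x̄ = 2803521.50 / 25051.00 = 111.91 mm
ȳ = 1559109.50 / 25051.00 = 62.24 mm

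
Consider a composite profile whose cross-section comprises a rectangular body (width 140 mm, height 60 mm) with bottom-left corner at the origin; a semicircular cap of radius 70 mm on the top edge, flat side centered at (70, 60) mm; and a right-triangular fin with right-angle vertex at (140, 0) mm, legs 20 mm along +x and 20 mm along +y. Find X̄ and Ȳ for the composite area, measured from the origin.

Part | A | x̄ᵢ | ȳᵢ | A·x̄ᵢ | A·ȳᵢ
rectangular body | 8400.00 | 70.00 | 30.00 | 588000.00 | 252000.00
semicircular top | 7696.90 | 70.00 | 89.71 | 538783.14 | 690480.79
triangular fin | 200.00 | 146.67 | 6.67 | 29333.33 | 1333.33
Σ | 16296.90 |  |  | 1156116.47 | 943814.12
X̄ = 1156116.47 / 16296.90 = 70.94 mm
Ȳ = 943814.12 / 16296.90 = 57.91 mm

X̄ = 70.94 mm, Ȳ = 57.91 mm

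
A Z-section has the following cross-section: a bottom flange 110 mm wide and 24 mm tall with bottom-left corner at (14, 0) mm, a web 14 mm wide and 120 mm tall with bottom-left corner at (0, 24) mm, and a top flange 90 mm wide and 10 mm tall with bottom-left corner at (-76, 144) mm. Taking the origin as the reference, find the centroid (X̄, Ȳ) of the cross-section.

bottom flange: A = 110 × 24 = 2640.00, centroid at (69.00, 12.00).
web: A = 14 × 120 = 1680.00, centroid at (7.00, 84.00).
top flange: A = 90 × 10 = 900.00, centroid at (-31.00, 149.00).
ΣA = 5220.00 mm², ΣAX̄ = 166020.00 mm³, ΣAȲ = 306900.00 mm³.
X̄ = 166020.00/5220.00 = 31.80 mm; Ȳ = 306900.00/5220.00 = 58.79 mm.

X̄ = 31.80 mm, Ȳ = 58.79 mm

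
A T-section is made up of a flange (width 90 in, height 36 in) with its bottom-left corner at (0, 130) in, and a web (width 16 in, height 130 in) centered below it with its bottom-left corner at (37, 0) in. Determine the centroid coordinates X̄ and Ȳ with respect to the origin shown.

X̄ = 45.00 in, Ȳ = 115.55 in

web: A = 16 × 130 = 2080.00, centroid at (45.00, 65.00).
flange: A = 90 × 36 = 3240.00, centroid at (45.00, 148.00).
ΣA = 5320.00 in², ΣAX̄ = 239400.00 in³, ΣAȲ = 614720.00 in³.
X̄ = 239400.00/5320.00 = 45.00 in; Ȳ = 614720.00/5320.00 = 115.55 in.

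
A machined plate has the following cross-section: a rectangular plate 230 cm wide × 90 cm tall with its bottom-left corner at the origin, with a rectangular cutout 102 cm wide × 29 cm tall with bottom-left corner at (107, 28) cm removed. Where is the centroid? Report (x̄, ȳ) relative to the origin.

x̄ = 107.83 cm, ȳ = 45.42 cm

plate: A = 230 × 90 = 20700.00, centroid at (115.00, 45.00).
hole: A = −(102 × 29) = -2958.00, centroid at (158.00, 42.50).
ΣA = 17742.00 cm², ΣAx̄ = 1913136.00 cm³, ΣAȳ = 805785.00 cm³.
x̄ = 1913136.00/17742.00 = 107.83 cm; ȳ = 805785.00/17742.00 = 45.42 cm.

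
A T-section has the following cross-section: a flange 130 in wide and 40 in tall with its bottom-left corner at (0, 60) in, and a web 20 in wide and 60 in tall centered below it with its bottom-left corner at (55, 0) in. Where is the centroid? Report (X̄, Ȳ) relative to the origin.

X̄ = 65.00 in, Ȳ = 70.62 in

web: A = 20 × 60 = 1200.00, centroid at (65.00, 30.00).
flange: A = 130 × 40 = 5200.00, centroid at (65.00, 80.00).
ΣA = 6400.00 in²
ΣAX̄ = (1200.00)(65.00) + (5200.00)(65.00) = 416000.00 in³
ΣAȲ = (1200.00)(30.00) + (5200.00)(80.00) = 452000.00 in³
X̄ = 416000.00 / 6400.00 = 65.00 in
Ȳ = 452000.00 / 6400.00 = 70.62 in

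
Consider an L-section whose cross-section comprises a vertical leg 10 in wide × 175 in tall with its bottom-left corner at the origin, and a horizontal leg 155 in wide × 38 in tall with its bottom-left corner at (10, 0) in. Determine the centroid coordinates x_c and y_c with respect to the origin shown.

x_c = 68.60 in, y_c = 34.69 in

vertical leg: A = 10 × 175 = 1750.00, centroid at (5.00, 87.50).
horizontal leg: A = 155 × 38 = 5890.00, centroid at (87.50, 19.00).
ΣA = 7640.00 in², ΣAx_c = 524125.00 in³, ΣAy_c = 265035.00 in³.
x_c = 524125.00/7640.00 = 68.60 in; y_c = 265035.00/7640.00 = 34.69 in.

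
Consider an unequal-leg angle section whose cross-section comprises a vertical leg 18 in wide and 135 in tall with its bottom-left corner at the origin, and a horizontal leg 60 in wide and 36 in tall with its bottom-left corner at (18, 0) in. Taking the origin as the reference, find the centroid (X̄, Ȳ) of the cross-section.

X̄ = 27.35 in, Ȳ = 44.21 in

vertical leg: A = 18 × 135 = 2430.00, centroid at (9.00, 67.50).
horizontal leg: A = 60 × 36 = 2160.00, centroid at (48.00, 18.00).
ΣA = 4590.00 in²
ΣAX̄ = (2430.00)(9.00) + (2160.00)(48.00) = 125550.00 in³
ΣAȲ = (2430.00)(67.50) + (2160.00)(18.00) = 202905.00 in³
X̄ = 125550.00 / 4590.00 = 27.35 in
Ȳ = 202905.00 / 4590.00 = 44.21 in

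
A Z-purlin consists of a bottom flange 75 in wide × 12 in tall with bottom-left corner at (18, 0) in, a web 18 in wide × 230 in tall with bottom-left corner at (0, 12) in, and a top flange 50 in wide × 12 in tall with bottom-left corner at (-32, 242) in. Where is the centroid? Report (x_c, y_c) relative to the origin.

x_c = 14.72 in, y_c = 120.56 in

bottom flange: A = 75 × 12 = 900.00, centroid at (55.50, 6.00).
web: A = 18 × 230 = 4140.00, centroid at (9.00, 127.00).
top flange: A = 50 × 12 = 600.00, centroid at (-7.00, 248.00).
ΣA = 5640.00 in²
ΣAx_c = (900.00)(55.50) + (4140.00)(9.00) + (600.00)(-7.00) = 83010.00 in³
ΣAy_c = (900.00)(6.00) + (4140.00)(127.00) + (600.00)(248.00) = 679980.00 in³
x_c = 83010.00 / 5640.00 = 14.72 in
y_c = 679980.00 / 5640.00 = 120.56 in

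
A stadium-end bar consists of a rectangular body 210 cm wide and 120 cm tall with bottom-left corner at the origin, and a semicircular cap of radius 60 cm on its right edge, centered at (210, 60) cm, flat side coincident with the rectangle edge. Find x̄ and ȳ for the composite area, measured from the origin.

rectangular body: A = 210 × 120 = 25200.00, centroid at (105.00, 60.00).
semicircular end: A = ½π·60² = 5654.87, centroid at (235.46, 60.00).
ΣA = 30854.87 cm²
ΣAx̄ = (25200.00)(105.00) + (5654.87)(235.46) = 3977522.02 cm³
ΣAȳ = (25200.00)(60.00) + (5654.87)(60.00) = 1851292.01 cm³
x̄ = 3977522.02 / 30854.87 = 128.91 cm
ȳ = 1851292.01 / 30854.87 = 60.00 cm

x̄ = 128.91 cm, ȳ = 60.00 cm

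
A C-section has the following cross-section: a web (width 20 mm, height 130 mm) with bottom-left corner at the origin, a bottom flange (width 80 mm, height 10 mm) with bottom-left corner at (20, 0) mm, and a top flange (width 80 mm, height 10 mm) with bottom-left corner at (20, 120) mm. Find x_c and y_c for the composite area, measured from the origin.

x_c = 29.05 mm, y_c = 65.00 mm

Part | A | x̄ᵢ | ȳᵢ | A·x̄ᵢ | A·ȳᵢ
web | 2600.00 | 10.00 | 65.00 | 26000.00 | 169000.00
bottom flange | 800.00 | 60.00 | 5.00 | 48000.00 | 4000.00
top flange | 800.00 | 60.00 | 125.00 | 48000.00 | 100000.00
Σ | 4200.00 |  |  | 122000.00 | 273000.00
x_c = 122000.00 / 4200.00 = 29.05 mm
y_c = 273000.00 / 4200.00 = 65.00 mm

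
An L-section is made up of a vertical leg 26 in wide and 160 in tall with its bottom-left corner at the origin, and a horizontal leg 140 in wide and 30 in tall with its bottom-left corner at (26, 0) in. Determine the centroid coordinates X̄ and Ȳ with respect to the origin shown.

vertical leg: A = 26 × 160 = 4160.00, centroid at (13.00, 80.00).
horizontal leg: A = 140 × 30 = 4200.00, centroid at (96.00, 15.00).
ΣA = 8360.00 in²
ΣAX̄ = (4160.00)(13.00) + (4200.00)(96.00) = 457280.00 in³
ΣAȲ = (4160.00)(80.00) + (4200.00)(15.00) = 395800.00 in³
X̄ = 457280.00 / 8360.00 = 54.70 in
Ȳ = 395800.00 / 8360.00 = 47.34 in

X̄ = 54.70 in, Ȳ = 47.34 in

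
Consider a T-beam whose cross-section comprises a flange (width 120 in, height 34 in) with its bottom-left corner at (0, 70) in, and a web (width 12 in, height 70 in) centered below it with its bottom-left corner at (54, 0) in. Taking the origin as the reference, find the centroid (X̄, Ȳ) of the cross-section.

web: A = 12 × 70 = 840.00, centroid at (60.00, 35.00).
flange: A = 120 × 34 = 4080.00, centroid at (60.00, 87.00).
ΣA = 4920.00 in²
ΣAX̄ = (840.00)(60.00) + (4080.00)(60.00) = 295200.00 in³
ΣAȲ = (840.00)(35.00) + (4080.00)(87.00) = 384360.00 in³
X̄ = 295200.00 / 4920.00 = 60.00 in
Ȳ = 384360.00 / 4920.00 = 78.12 in

X̄ = 60.00 in, Ȳ = 78.12 in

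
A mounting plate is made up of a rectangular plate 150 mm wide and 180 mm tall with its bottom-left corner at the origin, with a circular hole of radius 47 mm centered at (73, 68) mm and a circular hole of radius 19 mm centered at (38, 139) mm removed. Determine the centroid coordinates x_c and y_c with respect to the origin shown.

x_c = 77.95 mm, y_c = 95.13 mm

plate: A = 150 × 180 = 27000.00, centroid at (75.00, 90.00).
hole 1: A = −π·47² = -6939.78, centroid at (73.00, 68.00).
hole 2: A = −π·19² = -1134.11, centroid at (38.00, 139.00).
ΣA = 18926.11 mm²
ΣAx_c = (27000.00)(75.00) + (-6939.78)(73.00) + (-1134.11)(38.00) = 1475299.83 mm³
ΣAy_c = (27000.00)(90.00) + (-6939.78)(68.00) + (-1134.11)(139.00) = 1800453.11 mm³
x_c = 1475299.83 / 18926.11 = 77.95 mm
y_c = 1800453.11 / 18926.11 = 95.13 mm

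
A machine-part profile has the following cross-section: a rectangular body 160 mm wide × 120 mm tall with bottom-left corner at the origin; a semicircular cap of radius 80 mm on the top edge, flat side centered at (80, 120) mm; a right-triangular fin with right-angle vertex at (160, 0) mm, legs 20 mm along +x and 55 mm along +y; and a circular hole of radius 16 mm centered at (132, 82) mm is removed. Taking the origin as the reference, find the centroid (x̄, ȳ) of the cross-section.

Part | A | x̄ᵢ | ȳᵢ | A·x̄ᵢ | A·ȳᵢ
rectangular body | 19200.00 | 80.00 | 60.00 | 1536000.00 | 1152000.00
semicircular top | 10053.10 | 80.00 | 153.95 | 804247.72 | 1547704.91
triangular fin | 550.00 | 166.67 | 18.33 | 91666.67 | 10083.33
hole | -804.25 | 132.00 | 82.00 | -106160.70 | -65948.31
Σ | 28998.85 |  |  | 2325753.69 | 2643839.93
x̄ = 2325753.69 / 28998.85 = 80.20 mm
ȳ = 2643839.93 / 28998.85 = 91.17 mm

x̄ = 80.20 mm, ȳ = 91.17 mm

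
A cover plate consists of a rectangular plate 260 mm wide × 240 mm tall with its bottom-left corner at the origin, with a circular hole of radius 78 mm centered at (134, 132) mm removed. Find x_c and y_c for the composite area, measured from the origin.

x_c = 128.23 mm, y_c = 114.70 mm

plate: A = 260 × 240 = 62400.00, centroid at (130.00, 120.00).
hole: A = −π·78² = -19113.45, centroid at (134.00, 132.00).
ΣA = 43286.55 mm²
ΣAx_c = (62400.00)(130.00) + (-19113.45)(134.00) = 5550797.74 mm³
ΣAy_c = (62400.00)(120.00) + (-19113.45)(132.00) = 4965024.64 mm³
x_c = 5550797.74 / 43286.55 = 128.23 mm
y_c = 4965024.64 / 43286.55 = 114.70 mm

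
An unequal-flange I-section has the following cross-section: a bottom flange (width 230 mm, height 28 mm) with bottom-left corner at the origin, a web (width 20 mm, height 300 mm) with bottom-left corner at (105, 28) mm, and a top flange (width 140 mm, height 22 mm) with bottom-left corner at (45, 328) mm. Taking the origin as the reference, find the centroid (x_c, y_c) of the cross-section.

bottom flange: A = 230 × 28 = 6440.00, centroid at (115.00, 14.00).
web: A = 20 × 300 = 6000.00, centroid at (115.00, 178.00).
top flange: A = 140 × 22 = 3080.00, centroid at (115.00, 339.00).
ΣA = 15520.00 mm², ΣAx_c = 1784800.00 mm³, ΣAy_c = 2202280.00 mm³.
x_c = 1784800.00/15520.00 = 115.00 mm; y_c = 2202280.00/15520.00 = 141.90 mm.

x_c = 115.00 mm, y_c = 141.90 mm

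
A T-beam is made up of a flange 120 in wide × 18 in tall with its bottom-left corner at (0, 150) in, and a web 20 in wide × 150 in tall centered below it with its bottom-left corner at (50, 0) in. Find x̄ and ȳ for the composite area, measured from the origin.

x̄ = 60.00 in, ȳ = 110.16 in

web: A = 20 × 150 = 3000.00, centroid at (60.00, 75.00).
flange: A = 120 × 18 = 2160.00, centroid at (60.00, 159.00).
ΣA = 5160.00 in²
ΣAx̄ = (3000.00)(60.00) + (2160.00)(60.00) = 309600.00 in³
ΣAȳ = (3000.00)(75.00) + (2160.00)(159.00) = 568440.00 in³
x̄ = 309600.00 / 5160.00 = 60.00 in
ȳ = 568440.00 / 5160.00 = 110.16 in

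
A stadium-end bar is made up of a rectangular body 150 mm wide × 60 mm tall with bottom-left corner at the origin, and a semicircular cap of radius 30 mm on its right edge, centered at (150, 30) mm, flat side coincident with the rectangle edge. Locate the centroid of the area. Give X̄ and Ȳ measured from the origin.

rectangular body: A = 150 × 60 = 9000.00, centroid at (75.00, 30.00).
semicircular end: A = ½π·30² = 1413.72, centroid at (162.73, 30.00).
ΣA = 10413.72 mm²
ΣAX̄ = (9000.00)(75.00) + (1413.72)(162.73) = 905057.50 mm³
ΣAȲ = (9000.00)(30.00) + (1413.72)(30.00) = 312411.50 mm³
X̄ = 905057.50 / 10413.72 = 86.91 mm
Ȳ = 312411.50 / 10413.72 = 30.00 mm

X̄ = 86.91 mm, Ȳ = 30.00 mm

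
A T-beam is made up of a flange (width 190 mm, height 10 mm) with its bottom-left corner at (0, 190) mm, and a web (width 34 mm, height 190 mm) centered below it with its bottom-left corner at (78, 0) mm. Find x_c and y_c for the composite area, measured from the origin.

Part | A | x̄ᵢ | ȳᵢ | A·x̄ᵢ | A·ȳᵢ
web | 6460.00 | 95.00 | 95.00 | 613700.00 | 613700.00
flange | 1900.00 | 95.00 | 195.00 | 180500.00 | 370500.00
Σ | 8360.00 |  |  | 794200.00 | 984200.00
x_c = 794200.00 / 8360.00 = 95.00 mm
y_c = 984200.00 / 8360.00 = 117.73 mm

x_c = 95.00 mm, y_c = 117.73 mm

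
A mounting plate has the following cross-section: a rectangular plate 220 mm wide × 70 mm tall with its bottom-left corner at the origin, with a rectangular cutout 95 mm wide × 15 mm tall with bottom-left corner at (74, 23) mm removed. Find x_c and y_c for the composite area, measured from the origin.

plate: A = 220 × 70 = 15400.00, centroid at (110.00, 35.00).
hole: A = −(95 × 15) = -1425.00, centroid at (121.50, 30.50).
ΣA = 13975.00 mm²
ΣAx_c = (15400.00)(110.00) + (-1425.00)(121.50) = 1520862.50 mm³
ΣAy_c = (15400.00)(35.00) + (-1425.00)(30.50) = 495537.50 mm³
x_c = 1520862.50 / 13975.00 = 108.83 mm
y_c = 495537.50 / 13975.00 = 35.46 mm

x_c = 108.83 mm, y_c = 35.46 mm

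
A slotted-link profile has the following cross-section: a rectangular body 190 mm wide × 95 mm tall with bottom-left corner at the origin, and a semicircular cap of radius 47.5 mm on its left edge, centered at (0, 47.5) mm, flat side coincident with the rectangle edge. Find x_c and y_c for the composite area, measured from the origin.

x_c = 76.10 mm, y_c = 47.50 mm

rectangular body: A = 190 × 95 = 18050.00, centroid at (95.00, 47.50).
semicircular end: A = ½π·47.5² = 3544.11, centroid at (-20.16, 47.50).
ΣA = 21594.11 mm²
ΣAx_c = (18050.00)(95.00) + (3544.11)(-20.16) = 1643302.08 mm³
ΣAy_c = (18050.00)(47.50) + (3544.11)(47.50) = 1025720.19 mm³
x_c = 1643302.08 / 21594.11 = 76.10 mm
y_c = 1025720.19 / 21594.11 = 47.50 mm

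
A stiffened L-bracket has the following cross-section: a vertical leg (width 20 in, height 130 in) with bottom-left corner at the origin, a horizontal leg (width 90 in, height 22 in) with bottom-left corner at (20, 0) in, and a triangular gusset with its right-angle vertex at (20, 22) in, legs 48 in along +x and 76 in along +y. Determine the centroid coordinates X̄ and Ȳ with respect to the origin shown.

Part | A | x̄ᵢ | ȳᵢ | A·x̄ᵢ | A·ȳᵢ
vertical leg | 2600.00 | 10.00 | 65.00 | 26000.00 | 169000.00
horizontal leg | 1980.00 | 65.00 | 11.00 | 128700.00 | 21780.00
gusset | 1824.00 | 36.00 | 47.33 | 65664.00 | 86336.00
Σ | 6404.00 |  |  | 220364.00 | 277116.00
X̄ = 220364.00 / 6404.00 = 34.41 in
Ȳ = 277116.00 / 6404.00 = 43.27 in

X̄ = 34.41 in, Ȳ = 43.27 in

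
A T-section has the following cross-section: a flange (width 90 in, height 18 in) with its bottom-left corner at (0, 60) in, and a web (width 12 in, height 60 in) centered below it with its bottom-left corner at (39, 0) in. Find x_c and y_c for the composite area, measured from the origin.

x_c = 45.00 in, y_c = 57.00 in

web: A = 12 × 60 = 720.00, centroid at (45.00, 30.00).
flange: A = 90 × 18 = 1620.00, centroid at (45.00, 69.00).
ΣA = 2340.00 in², ΣAx_c = 105300.00 in³, ΣAy_c = 133380.00 in³.
x_c = 105300.00/2340.00 = 45.00 in; y_c = 133380.00/2340.00 = 57.00 in.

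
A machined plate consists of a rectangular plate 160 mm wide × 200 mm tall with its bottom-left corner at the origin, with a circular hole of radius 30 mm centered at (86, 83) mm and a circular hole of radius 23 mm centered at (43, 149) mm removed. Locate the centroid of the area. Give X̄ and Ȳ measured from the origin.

plate: A = 160 × 200 = 32000.00, centroid at (80.00, 100.00).
hole 1: A = −π·30² = -2827.43, centroid at (86.00, 83.00).
hole 2: A = −π·23² = -1661.90, centroid at (43.00, 149.00).
ΣA = 27510.66 mm²
ΣAX̄ = (32000.00)(80.00) + (-2827.43)(86.00) + (-1661.90)(43.00) = 2245378.92 mm³
ΣAȲ = (32000.00)(100.00) + (-2827.43)(83.00) + (-1661.90)(149.00) = 2717699.55 mm³
X̄ = 2245378.92 / 27510.66 = 81.62 mm
Ȳ = 2717699.55 / 27510.66 = 98.79 mm

X̄ = 81.62 mm, Ȳ = 98.79 mm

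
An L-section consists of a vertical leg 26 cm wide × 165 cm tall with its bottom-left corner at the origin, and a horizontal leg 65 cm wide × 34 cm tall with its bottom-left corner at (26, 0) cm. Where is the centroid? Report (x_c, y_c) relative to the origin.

Part | A | x̄ᵢ | ȳᵢ | A·x̄ᵢ | A·ȳᵢ
vertical leg | 4290.00 | 13.00 | 82.50 | 55770.00 | 353925.00
horizontal leg | 2210.00 | 58.50 | 17.00 | 129285.00 | 37570.00
Σ | 6500.00 |  |  | 185055.00 | 391495.00
x_c = 185055.00 / 6500.00 = 28.47 cm
y_c = 391495.00 / 6500.00 = 60.23 cm

x_c = 28.47 cm, y_c = 60.23 cm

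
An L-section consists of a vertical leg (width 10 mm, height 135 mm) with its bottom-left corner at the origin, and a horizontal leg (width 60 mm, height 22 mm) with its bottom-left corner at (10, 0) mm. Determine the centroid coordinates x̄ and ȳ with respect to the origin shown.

x̄ = 22.30 mm, ȳ = 39.57 mm

vertical leg: A = 10 × 135 = 1350.00, centroid at (5.00, 67.50).
horizontal leg: A = 60 × 22 = 1320.00, centroid at (40.00, 11.00).
ΣA = 2670.00 mm², ΣAx̄ = 59550.00 mm³, ΣAȳ = 105645.00 mm³.
x̄ = 59550.00/2670.00 = 22.30 mm; ȳ = 105645.00/2670.00 = 39.57 mm.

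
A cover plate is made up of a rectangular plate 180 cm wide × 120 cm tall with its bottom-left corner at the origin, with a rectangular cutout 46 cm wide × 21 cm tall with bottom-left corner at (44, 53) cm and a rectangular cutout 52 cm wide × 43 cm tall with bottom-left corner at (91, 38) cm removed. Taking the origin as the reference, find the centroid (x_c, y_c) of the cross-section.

plate: A = 180 × 120 = 21600.00, centroid at (90.00, 60.00).
hole 1: A = −(46 × 21) = -966.00, centroid at (67.00, 63.50).
hole 2: A = −(52 × 43) = -2236.00, centroid at (117.00, 59.50).
ΣA = 18398.00 cm²
ΣAx_c = (21600.00)(90.00) + (-966.00)(67.00) + (-2236.00)(117.00) = 1617666.00 cm³
ΣAy_c = (21600.00)(60.00) + (-966.00)(63.50) + (-2236.00)(59.50) = 1101617.00 cm³
x_c = 1617666.00 / 18398.00 = 87.93 cm
y_c = 1101617.00 / 18398.00 = 59.88 cm

x_c = 87.93 cm, y_c = 59.88 cm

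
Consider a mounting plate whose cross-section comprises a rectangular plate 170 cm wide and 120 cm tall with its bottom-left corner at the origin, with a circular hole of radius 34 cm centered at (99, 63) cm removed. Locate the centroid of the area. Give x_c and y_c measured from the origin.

x_c = 81.97 cm, y_c = 59.35 cm

plate: A = 170 × 120 = 20400.00, centroid at (85.00, 60.00).
hole: A = −π·34² = -3631.68, centroid at (99.00, 63.00).
ΣA = 16768.32 cm², ΣAx_c = 1374463.57 cm³, ΣAy_c = 995204.09 cm³.
x_c = 1374463.57/16768.32 = 81.97 cm; y_c = 995204.09/16768.32 = 59.35 cm.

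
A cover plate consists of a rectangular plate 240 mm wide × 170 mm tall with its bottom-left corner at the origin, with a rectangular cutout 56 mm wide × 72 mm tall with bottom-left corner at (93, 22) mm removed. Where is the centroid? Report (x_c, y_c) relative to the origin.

plate: A = 240 × 170 = 40800.00, centroid at (120.00, 85.00).
hole: A = −(56 × 72) = -4032.00, centroid at (121.00, 58.00).
ΣA = 36768.00 mm²
ΣAx_c = (40800.00)(120.00) + (-4032.00)(121.00) = 4408128.00 mm³
ΣAy_c = (40800.00)(85.00) + (-4032.00)(58.00) = 3234144.00 mm³
x_c = 4408128.00 / 36768.00 = 119.89 mm
y_c = 3234144.00 / 36768.00 = 87.96 mm

x_c = 119.89 mm, y_c = 87.96 mm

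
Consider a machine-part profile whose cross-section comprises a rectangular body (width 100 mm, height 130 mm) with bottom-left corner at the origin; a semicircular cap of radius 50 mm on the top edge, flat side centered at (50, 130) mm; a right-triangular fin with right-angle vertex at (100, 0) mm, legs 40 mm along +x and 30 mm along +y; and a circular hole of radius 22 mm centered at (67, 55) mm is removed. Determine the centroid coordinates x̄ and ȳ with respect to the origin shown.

x̄ = 50.76 mm, ȳ = 85.04 mm

rectangular body: A = 100 × 130 = 13000.00, centroid at (50.00, 65.00).
semicircular top: A = ½π·50² = 3926.99, centroid at (50.00, 151.22).
triangular fin: A = ½·40·30 = 600.00, centroid at (113.33, 10.00).
hole: A = −π·22² = -1520.53, centroid at (67.00, 55.00).
ΣA = 16006.46 mm², ΣAx̄ = 812473.97 mm³, ΣAȳ = 1361212.94 mm³.
x̄ = 812473.97/16006.46 = 50.76 mm; ȳ = 1361212.94/16006.46 = 85.04 mm.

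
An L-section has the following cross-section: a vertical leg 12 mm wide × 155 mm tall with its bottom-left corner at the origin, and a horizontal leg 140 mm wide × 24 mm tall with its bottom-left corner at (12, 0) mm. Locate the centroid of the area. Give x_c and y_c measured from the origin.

x_c = 54.92 mm, y_c = 35.34 mm

vertical leg: A = 12 × 155 = 1860.00, centroid at (6.00, 77.50).
horizontal leg: A = 140 × 24 = 3360.00, centroid at (82.00, 12.00).
ΣA = 5220.00 mm², ΣAx_c = 286680.00 mm³, ΣAy_c = 184470.00 mm³.
x_c = 286680.00/5220.00 = 54.92 mm; y_c = 184470.00/5220.00 = 35.34 mm.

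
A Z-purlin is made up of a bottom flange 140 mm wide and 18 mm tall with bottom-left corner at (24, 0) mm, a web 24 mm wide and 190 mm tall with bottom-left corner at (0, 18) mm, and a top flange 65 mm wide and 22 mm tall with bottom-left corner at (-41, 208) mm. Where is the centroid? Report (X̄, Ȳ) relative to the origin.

X̄ = 32.84 mm, Ȳ = 100.02 mm

bottom flange: A = 140 × 18 = 2520.00, centroid at (94.00, 9.00).
web: A = 24 × 190 = 4560.00, centroid at (12.00, 113.00).
top flange: A = 65 × 22 = 1430.00, centroid at (-8.50, 219.00).
ΣA = 8510.00 mm²
ΣAX̄ = (2520.00)(94.00) + (4560.00)(12.00) + (1430.00)(-8.50) = 279445.00 mm³
ΣAȲ = (2520.00)(9.00) + (4560.00)(113.00) + (1430.00)(219.00) = 851130.00 mm³
X̄ = 279445.00 / 8510.00 = 32.84 mm
Ȳ = 851130.00 / 8510.00 = 100.02 mm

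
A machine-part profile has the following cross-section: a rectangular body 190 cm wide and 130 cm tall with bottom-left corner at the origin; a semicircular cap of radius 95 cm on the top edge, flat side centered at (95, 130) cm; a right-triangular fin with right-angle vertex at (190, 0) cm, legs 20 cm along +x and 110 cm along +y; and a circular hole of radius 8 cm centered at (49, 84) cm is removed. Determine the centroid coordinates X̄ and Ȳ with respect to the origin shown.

X̄ = 98.04 cm, Ȳ = 101.66 cm

Part | A | x̄ᵢ | ȳᵢ | A·x̄ᵢ | A·ȳᵢ
rectangular body | 24700.00 | 95.00 | 65.00 | 2346500.00 | 1605500.00
semicircular top | 14176.44 | 95.00 | 170.32 | 1346761.50 | 2414520.12
triangular fin | 1100.00 | 196.67 | 36.67 | 216333.33 | 40333.33
hole | -201.06 | 49.00 | 84.00 | -9852.03 | -16889.20
Σ | 39775.37 |  |  | 3899742.80 | 4043464.25
X̄ = 3899742.80 / 39775.37 = 98.04 cm
Ȳ = 4043464.25 / 39775.37 = 101.66 cm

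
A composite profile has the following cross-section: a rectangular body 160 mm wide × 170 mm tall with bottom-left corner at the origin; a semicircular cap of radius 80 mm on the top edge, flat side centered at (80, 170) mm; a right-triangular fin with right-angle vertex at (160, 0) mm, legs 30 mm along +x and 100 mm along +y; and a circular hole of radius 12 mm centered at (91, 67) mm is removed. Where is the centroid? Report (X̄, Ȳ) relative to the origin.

X̄ = 83.39 mm, Ȳ = 114.41 mm

rectangular body: A = 160 × 170 = 27200.00, centroid at (80.00, 85.00).
semicircular top: A = ½π·80² = 10053.10, centroid at (80.00, 203.95).
triangular fin: A = ½·30·100 = 1500.00, centroid at (170.00, 33.33).
hole: A = −π·12² = -452.39, centroid at (91.00, 67.00).
ΣA = 38300.71 mm², ΣAX̄ = 3194080.29 mm³, ΣAȲ = 4382049.65 mm³.
X̄ = 3194080.29/38300.71 = 83.39 mm; Ȳ = 4382049.65/38300.71 = 114.41 mm.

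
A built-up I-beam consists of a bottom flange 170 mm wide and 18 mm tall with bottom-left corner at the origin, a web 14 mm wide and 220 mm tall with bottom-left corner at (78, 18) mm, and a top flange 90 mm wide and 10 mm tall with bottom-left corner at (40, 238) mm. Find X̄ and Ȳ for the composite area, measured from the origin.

X̄ = 85.00 mm, Ȳ = 90.98 mm

Part | A | x̄ᵢ | ȳᵢ | A·x̄ᵢ | A·ȳᵢ
bottom flange | 3060.00 | 85.00 | 9.00 | 260100.00 | 27540.00
web | 3080.00 | 85.00 | 128.00 | 261800.00 | 394240.00
top flange | 900.00 | 85.00 | 243.00 | 76500.00 | 218700.00
Σ | 7040.00 |  |  | 598400.00 | 640480.00
X̄ = 598400.00 / 7040.00 = 85.00 mm
Ȳ = 640480.00 / 7040.00 = 90.98 mm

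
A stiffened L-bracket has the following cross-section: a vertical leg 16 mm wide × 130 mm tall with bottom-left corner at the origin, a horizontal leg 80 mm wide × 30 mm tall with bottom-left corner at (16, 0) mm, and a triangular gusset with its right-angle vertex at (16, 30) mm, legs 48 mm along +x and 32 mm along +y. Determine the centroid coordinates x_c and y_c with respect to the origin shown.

x_c = 33.46 mm, y_c = 38.57 mm

vertical leg: A = 16 × 130 = 2080.00, centroid at (8.00, 65.00).
horizontal leg: A = 80 × 30 = 2400.00, centroid at (56.00, 15.00).
gusset: A = ½·48·32 = 768.00, centroid at (32.00, 40.67).
ΣA = 5248.00 mm², ΣAx_c = 175616.00 mm³, ΣAy_c = 202432.00 mm³.
x_c = 175616.00/5248.00 = 33.46 mm; y_c = 202432.00/5248.00 = 38.57 mm.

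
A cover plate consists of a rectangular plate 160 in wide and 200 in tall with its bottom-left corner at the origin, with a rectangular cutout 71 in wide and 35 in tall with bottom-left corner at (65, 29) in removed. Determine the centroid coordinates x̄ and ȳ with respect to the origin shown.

plate: A = 160 × 200 = 32000.00, centroid at (80.00, 100.00).
hole: A = −(71 × 35) = -2485.00, centroid at (100.50, 46.50).
ΣA = 29515.00 in²
ΣAx̄ = (32000.00)(80.00) + (-2485.00)(100.50) = 2310257.50 in³
ΣAȳ = (32000.00)(100.00) + (-2485.00)(46.50) = 3084447.50 in³
x̄ = 2310257.50 / 29515.00 = 78.27 in
ȳ = 3084447.50 / 29515.00 = 104.50 in

x̄ = 78.27 in, ȳ = 104.50 in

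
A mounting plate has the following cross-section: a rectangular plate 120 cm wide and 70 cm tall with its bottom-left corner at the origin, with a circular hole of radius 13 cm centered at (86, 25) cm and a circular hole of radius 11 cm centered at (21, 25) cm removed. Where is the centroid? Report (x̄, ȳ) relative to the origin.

x̄ = 60.14 cm, ȳ = 36.22 cm

plate: A = 120 × 70 = 8400.00, centroid at (60.00, 35.00).
hole 1: A = −π·13² = -530.93, centroid at (86.00, 25.00).
hole 2: A = −π·11² = -380.13, centroid at (21.00, 25.00).
ΣA = 7488.94 cm²
ΣAx̄ = (8400.00)(60.00) + (-530.93)(86.00) + (-380.13)(21.00) = 450357.31 cm³
ΣAȳ = (8400.00)(35.00) + (-530.93)(25.00) + (-380.13)(25.00) = 271223.45 cm³
x̄ = 450357.31 / 7488.94 = 60.14 cm
ȳ = 271223.45 / 7488.94 = 36.22 cm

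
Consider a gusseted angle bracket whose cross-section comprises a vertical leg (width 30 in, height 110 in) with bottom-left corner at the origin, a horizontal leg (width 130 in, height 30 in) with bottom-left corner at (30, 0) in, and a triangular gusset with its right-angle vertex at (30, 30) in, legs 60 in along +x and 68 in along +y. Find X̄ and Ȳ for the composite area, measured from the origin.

Part | A | x̄ᵢ | ȳᵢ | A·x̄ᵢ | A·ȳᵢ
vertical leg | 3300.00 | 15.00 | 55.00 | 49500.00 | 181500.00
horizontal leg | 3900.00 | 95.00 | 15.00 | 370500.00 | 58500.00
gusset | 2040.00 | 50.00 | 52.67 | 102000.00 | 107440.00
Σ | 9240.00 |  |  | 522000.00 | 347440.00
X̄ = 522000.00 / 9240.00 = 56.49 in
Ȳ = 347440.00 / 9240.00 = 37.60 in

X̄ = 56.49 in, Ȳ = 37.60 in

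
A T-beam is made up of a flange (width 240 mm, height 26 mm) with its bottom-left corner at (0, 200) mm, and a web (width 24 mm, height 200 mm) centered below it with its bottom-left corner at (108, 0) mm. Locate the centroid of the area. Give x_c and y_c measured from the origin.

x_c = 120.00 mm, y_c = 163.87 mm

web: A = 24 × 200 = 4800.00, centroid at (120.00, 100.00).
flange: A = 240 × 26 = 6240.00, centroid at (120.00, 213.00).
ΣA = 11040.00 mm², ΣAx_c = 1324800.00 mm³, ΣAy_c = 1809120.00 mm³.
x_c = 1324800.00/11040.00 = 120.00 mm; y_c = 1809120.00/11040.00 = 163.87 mm.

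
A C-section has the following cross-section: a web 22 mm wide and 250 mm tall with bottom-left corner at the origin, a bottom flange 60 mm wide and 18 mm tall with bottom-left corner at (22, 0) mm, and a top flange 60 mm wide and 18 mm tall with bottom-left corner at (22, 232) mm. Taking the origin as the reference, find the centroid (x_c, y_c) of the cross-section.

x_c = 22.56 mm, y_c = 125.00 mm

Part | A | x̄ᵢ | ȳᵢ | A·x̄ᵢ | A·ȳᵢ
web | 5500.00 | 11.00 | 125.00 | 60500.00 | 687500.00
bottom flange | 1080.00 | 52.00 | 9.00 | 56160.00 | 9720.00
top flange | 1080.00 | 52.00 | 241.00 | 56160.00 | 260280.00
Σ | 7660.00 |  |  | 172820.00 | 957500.00
x_c = 172820.00 / 7660.00 = 22.56 mm
y_c = 957500.00 / 7660.00 = 125.00 mm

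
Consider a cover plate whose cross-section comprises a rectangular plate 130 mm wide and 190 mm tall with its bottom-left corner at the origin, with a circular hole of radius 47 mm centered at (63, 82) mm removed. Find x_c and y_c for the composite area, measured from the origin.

plate: A = 130 × 190 = 24700.00, centroid at (65.00, 95.00).
hole: A = −π·47² = -6939.78, centroid at (63.00, 82.00).
ΣA = 17760.22 mm², ΣAx_c = 1168293.98 mm³, ΣAy_c = 1777438.19 mm³.
x_c = 1168293.98/17760.22 = 65.78 mm; y_c = 1777438.19/17760.22 = 100.08 mm.

x_c = 65.78 mm, y_c = 100.08 mm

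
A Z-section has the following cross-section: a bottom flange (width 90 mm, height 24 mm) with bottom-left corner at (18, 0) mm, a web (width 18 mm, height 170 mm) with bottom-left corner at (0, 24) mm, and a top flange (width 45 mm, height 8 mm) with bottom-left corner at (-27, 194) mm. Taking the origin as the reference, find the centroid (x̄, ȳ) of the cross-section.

x̄ = 29.03 mm, ȳ = 77.19 mm

bottom flange: A = 90 × 24 = 2160.00, centroid at (63.00, 12.00).
web: A = 18 × 170 = 3060.00, centroid at (9.00, 109.00).
top flange: A = 45 × 8 = 360.00, centroid at (-4.50, 198.00).
ΣA = 5580.00 mm², ΣAx̄ = 162000.00 mm³, ΣAȳ = 430740.00 mm³.
x̄ = 162000.00/5580.00 = 29.03 mm; ȳ = 430740.00/5580.00 = 77.19 mm.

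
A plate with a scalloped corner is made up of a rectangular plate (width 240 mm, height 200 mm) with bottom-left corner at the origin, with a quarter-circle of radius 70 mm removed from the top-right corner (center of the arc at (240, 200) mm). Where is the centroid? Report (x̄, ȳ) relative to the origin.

plate: A = 240 × 200 = 48000.00, centroid at (120.00, 100.00).
removed quarter-circle: A = −¼π·70² = -3848.45, centroid at (210.29, 170.29).
ΣA = 44151.55 mm², ΣAx̄ = 4950705.09 mm³, ΣAȳ = 4144643.13 mm³.
x̄ = 4950705.09/44151.55 = 112.13 mm; ȳ = 4144643.13/44151.55 = 93.87 mm.

x̄ = 112.13 mm, ȳ = 93.87 mm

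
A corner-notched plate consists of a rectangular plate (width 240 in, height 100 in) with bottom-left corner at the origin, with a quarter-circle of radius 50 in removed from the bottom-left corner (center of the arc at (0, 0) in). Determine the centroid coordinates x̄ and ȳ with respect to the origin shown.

x̄ = 128.80 in, ȳ = 52.56 in

plate: A = 240 × 100 = 24000.00, centroid at (120.00, 50.00).
removed quarter-circle: A = −¼π·50² = -1963.50, centroid at (21.22, 21.22).
ΣA = 22036.50 in²
ΣAx̄ = (24000.00)(120.00) + (-1963.50)(21.22) = 2838333.33 in³
ΣAȳ = (24000.00)(50.00) + (-1963.50)(21.22) = 1158333.33 in³
x̄ = 2838333.33 / 22036.50 = 128.80 in
ȳ = 1158333.33 / 22036.50 = 52.56 in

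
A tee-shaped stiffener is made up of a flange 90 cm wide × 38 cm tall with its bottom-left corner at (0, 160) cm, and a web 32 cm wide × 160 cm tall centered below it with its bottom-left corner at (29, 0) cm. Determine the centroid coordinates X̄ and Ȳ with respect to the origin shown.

X̄ = 45.00 cm, Ȳ = 119.65 cm

web: A = 32 × 160 = 5120.00, centroid at (45.00, 80.00).
flange: A = 90 × 38 = 3420.00, centroid at (45.00, 179.00).
ΣA = 8540.00 cm²
ΣAX̄ = (5120.00)(45.00) + (3420.00)(45.00) = 384300.00 cm³
ΣAȲ = (5120.00)(80.00) + (3420.00)(179.00) = 1021780.00 cm³
X̄ = 384300.00 / 8540.00 = 45.00 cm
Ȳ = 1021780.00 / 8540.00 = 119.65 cm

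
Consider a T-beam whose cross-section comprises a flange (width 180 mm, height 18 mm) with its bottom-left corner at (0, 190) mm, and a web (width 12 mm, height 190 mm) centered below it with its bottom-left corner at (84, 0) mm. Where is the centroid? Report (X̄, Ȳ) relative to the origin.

X̄ = 90.00 mm, Ȳ = 156.04 mm

web: A = 12 × 190 = 2280.00, centroid at (90.00, 95.00).
flange: A = 180 × 18 = 3240.00, centroid at (90.00, 199.00).
ΣA = 5520.00 mm², ΣAX̄ = 496800.00 mm³, ΣAȲ = 861360.00 mm³.
X̄ = 496800.00/5520.00 = 90.00 mm; Ȳ = 861360.00/5520.00 = 156.04 mm.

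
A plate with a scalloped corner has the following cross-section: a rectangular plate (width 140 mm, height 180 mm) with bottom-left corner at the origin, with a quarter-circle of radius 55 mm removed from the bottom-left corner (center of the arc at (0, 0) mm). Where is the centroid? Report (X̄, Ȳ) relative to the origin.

X̄ = 74.86 mm, Ȳ = 96.94 mm

plate: A = 140 × 180 = 25200.00, centroid at (70.00, 90.00).
removed quarter-circle: A = −¼π·55² = -2375.83, centroid at (23.34, 23.34).
ΣA = 22824.17 mm², ΣAX̄ = 1708541.67 mm³, ΣAȲ = 2212541.67 mm³.
X̄ = 1708541.67/22824.17 = 74.86 mm; Ȳ = 2212541.67/22824.17 = 96.94 mm.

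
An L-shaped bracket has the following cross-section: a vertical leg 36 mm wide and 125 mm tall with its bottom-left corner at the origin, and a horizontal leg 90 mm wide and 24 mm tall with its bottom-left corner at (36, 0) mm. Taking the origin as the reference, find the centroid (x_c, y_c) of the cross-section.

vertical leg: A = 36 × 125 = 4500.00, centroid at (18.00, 62.50).
horizontal leg: A = 90 × 24 = 2160.00, centroid at (81.00, 12.00).
ΣA = 6660.00 mm², ΣAx_c = 255960.00 mm³, ΣAy_c = 307170.00 mm³.
x_c = 255960.00/6660.00 = 38.43 mm; y_c = 307170.00/6660.00 = 46.12 mm.

x_c = 38.43 mm, y_c = 46.12 mm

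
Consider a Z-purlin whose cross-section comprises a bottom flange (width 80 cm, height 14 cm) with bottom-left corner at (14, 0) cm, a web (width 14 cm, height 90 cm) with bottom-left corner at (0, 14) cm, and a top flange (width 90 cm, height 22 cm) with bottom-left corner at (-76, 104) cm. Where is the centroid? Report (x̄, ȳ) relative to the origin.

Part | A | x̄ᵢ | ȳᵢ | A·x̄ᵢ | A·ȳᵢ
bottom flange | 1120.00 | 54.00 | 7.00 | 60480.00 | 7840.00
web | 1260.00 | 7.00 | 59.00 | 8820.00 | 74340.00
top flange | 1980.00 | -31.00 | 115.00 | -61380.00 | 227700.00
Σ | 4360.00 |  |  | 7920.00 | 309880.00
x̄ = 7920.00 / 4360.00 = 1.82 cm
ȳ = 309880.00 / 4360.00 = 71.07 cm

x̄ = 1.82 cm, ȳ = 71.07 cm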